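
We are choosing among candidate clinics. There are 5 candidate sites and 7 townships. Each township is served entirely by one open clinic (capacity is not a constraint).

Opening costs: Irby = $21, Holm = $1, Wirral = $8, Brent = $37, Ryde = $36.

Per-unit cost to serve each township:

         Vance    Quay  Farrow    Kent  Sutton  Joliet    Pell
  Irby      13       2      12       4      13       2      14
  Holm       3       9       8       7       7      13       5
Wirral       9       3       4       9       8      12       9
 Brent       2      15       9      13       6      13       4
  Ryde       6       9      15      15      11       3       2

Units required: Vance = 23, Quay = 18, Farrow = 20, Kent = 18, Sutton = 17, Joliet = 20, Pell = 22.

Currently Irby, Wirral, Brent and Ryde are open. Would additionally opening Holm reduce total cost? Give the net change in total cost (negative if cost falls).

Current service cost with {Irby, Wirral, Brent, Ryde}: 420.
Adding Holm: each township re-picks its cheapest; new service cost 420, saving 0.
Extra fixed cost: 1. Net change = 1 − 0 = 1.
(Totals: 522 → 523.)

No — net change +1 (cost rises by 1).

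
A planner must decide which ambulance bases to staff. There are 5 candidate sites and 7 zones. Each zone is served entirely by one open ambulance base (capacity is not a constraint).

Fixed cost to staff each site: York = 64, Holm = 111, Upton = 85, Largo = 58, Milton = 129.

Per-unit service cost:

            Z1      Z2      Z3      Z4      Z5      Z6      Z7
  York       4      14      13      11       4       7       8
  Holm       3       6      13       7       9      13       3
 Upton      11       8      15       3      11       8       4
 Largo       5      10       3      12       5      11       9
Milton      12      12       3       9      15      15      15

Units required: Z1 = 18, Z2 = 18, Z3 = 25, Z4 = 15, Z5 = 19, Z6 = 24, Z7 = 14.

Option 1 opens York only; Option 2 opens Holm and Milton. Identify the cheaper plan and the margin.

Option 2 is cheaper by 127.

Option 1: {York}: Z1→York 4·18=72, Z2→York 14·18=252, Z3→York 13·25=325, Z4→York 11·15=165, Z5→York 4·19=76, Z6→York 7·24=168, Z7→York 8·14=112. Service 1170; fixed 64; total 1234.
Option 2: {Holm, Milton}: Z1→Holm 3·18=54, Z2→Holm 6·18=108, Z3→Milton 3·25=75, Z4→Holm 7·15=105, Z5→Holm 9·19=171, Z6→Holm 13·24=312, Z7→Holm 3·14=42. Service 867; fixed 240; total 1107.
Difference: |1234 − 1107| = 127.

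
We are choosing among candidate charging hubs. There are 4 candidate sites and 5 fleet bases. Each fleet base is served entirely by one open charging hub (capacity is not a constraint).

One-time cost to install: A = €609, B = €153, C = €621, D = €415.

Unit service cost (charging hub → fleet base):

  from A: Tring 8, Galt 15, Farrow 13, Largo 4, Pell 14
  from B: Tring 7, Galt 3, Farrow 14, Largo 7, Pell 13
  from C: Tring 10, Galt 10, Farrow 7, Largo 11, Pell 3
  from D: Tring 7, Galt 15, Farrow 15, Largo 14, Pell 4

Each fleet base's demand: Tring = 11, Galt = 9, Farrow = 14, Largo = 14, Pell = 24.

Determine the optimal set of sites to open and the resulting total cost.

Open B only; minimum total cost 863.

For any fixed open set, each fleet base goes to its cheapest open site; total = fixed + service.
{B}: Tring→B 7·11=77, Galt→B 3·9=27, Farrow→B 14·14=196, Largo→B 7·14=98, Pell→B 13·24=312. Service 710; fixed 153; total 863.
{B, D}: Tring→B 7·11=77, Galt→B 3·9=27, Farrow→B 14·14=196, Largo→B 7·14=98, Pell→D 4·24=96. Service 494; fixed 568; total 1062.
{D}: service 714 + fixed 415 = 1129
{A, B, C, D}: service 330 + fixed 1798 = 2128
No other subset beats 863.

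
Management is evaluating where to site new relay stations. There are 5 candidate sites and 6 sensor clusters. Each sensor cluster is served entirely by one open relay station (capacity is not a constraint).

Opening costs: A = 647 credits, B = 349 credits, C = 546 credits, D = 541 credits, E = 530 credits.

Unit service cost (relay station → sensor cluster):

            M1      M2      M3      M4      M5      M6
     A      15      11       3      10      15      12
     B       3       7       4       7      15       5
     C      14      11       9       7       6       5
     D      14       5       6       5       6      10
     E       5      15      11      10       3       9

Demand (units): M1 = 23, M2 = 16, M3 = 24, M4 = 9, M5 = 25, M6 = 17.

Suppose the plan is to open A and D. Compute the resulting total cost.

Total cost: 2027

Each sensor cluster is assigned to its cheapest site among the open ones.
{A, D}: M1→D 14·23=322, M2→D 5·16=80, M3→A 3·24=72, M4→D 5·9=45, M5→D 6·25=150, M6→D 10·17=170. Service 839; fixed 1188; total 2027.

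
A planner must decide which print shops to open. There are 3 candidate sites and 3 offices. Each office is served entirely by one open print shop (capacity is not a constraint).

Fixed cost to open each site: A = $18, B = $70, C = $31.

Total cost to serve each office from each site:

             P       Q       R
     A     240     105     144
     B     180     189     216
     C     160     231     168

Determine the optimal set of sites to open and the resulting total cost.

For any fixed open set, each office goes to its cheapest open site; total = fixed + service.
{A, C}: P→C 160, Q→A 105, R→A 144. Service 409; fixed 49; total 458.
{A}: service 489 + fixed 18 = 507
{A, B}: P→B 180, Q→A 105, R→A 144. Service 429; fixed 88; total 517.
{A, B, C}: service 409 + fixed 119 = 528
No other subset beats 458.

Open A and C; minimum total cost 458.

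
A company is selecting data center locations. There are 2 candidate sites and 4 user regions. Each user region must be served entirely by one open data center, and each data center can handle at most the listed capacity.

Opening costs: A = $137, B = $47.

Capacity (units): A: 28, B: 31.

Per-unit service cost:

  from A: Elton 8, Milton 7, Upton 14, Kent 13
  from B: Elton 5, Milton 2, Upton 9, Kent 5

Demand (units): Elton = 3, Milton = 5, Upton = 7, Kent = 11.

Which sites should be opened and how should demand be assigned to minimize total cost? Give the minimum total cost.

Open {B}: Elton→B 5·3=15, Milton→B 2·5=10, Upton→B 9·7=63, Kent→B 5·11=55.
Loads: B carries 26/31. Service 143; fixed 47; total 190.
Next best feasible plan costs 327.

Minimum total cost: 190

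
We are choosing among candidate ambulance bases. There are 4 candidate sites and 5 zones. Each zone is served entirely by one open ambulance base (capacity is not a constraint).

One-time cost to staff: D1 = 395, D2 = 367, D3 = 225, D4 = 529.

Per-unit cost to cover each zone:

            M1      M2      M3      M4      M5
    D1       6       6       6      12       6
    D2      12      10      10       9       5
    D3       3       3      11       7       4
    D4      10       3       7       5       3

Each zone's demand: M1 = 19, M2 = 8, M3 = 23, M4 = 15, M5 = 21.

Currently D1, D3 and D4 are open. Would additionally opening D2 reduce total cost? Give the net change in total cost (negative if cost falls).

Current service cost with {D1, D3, D4}: 357.
Adding D2: each zone re-picks its cheapest; new service cost 357, saving 0.
Extra fixed cost: 367. Net change = 367 − 0 = 367.
(Totals: 1506 → 1873.)

No — net change +367 (cost rises by 367).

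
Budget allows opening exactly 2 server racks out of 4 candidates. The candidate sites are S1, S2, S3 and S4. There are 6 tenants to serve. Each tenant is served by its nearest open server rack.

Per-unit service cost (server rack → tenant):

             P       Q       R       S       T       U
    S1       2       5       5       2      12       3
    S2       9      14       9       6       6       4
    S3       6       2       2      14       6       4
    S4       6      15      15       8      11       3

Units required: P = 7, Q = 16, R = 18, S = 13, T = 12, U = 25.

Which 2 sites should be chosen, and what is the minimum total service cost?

Choose S1 and S3; total service cost 255.

With exactly 2 open, each tenant uses its cheapest among the chosen.
{S1, S3}: P→S1 2·7=14, Q→S3 2·16=32, R→S3 2·18=36, S→S1 2·13=26, T→S3 6·12=72, U→S1 3·25=75. Service cost 255.
{S1, S2}: service cost 357
{S2, S3}: service cost 360
Among all 6 size-2 choices, {S1, S3} is lowest.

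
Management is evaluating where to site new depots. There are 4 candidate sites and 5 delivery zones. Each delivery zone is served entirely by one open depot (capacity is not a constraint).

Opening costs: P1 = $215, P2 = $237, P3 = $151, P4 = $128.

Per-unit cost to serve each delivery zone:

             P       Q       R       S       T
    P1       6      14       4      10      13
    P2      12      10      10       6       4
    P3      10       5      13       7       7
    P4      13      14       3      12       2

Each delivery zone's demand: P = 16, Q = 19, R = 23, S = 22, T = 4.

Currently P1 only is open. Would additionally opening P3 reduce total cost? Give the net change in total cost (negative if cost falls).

Current service cost with {P1}: 726.
Adding P3: each delivery zone re-picks its cheapest; new service cost 465, saving 261.
Extra fixed cost: 151. Net change = 151 − 261 = -110.
(Totals: 941 → 831.)

Yes — net change −110 (cost falls by 110).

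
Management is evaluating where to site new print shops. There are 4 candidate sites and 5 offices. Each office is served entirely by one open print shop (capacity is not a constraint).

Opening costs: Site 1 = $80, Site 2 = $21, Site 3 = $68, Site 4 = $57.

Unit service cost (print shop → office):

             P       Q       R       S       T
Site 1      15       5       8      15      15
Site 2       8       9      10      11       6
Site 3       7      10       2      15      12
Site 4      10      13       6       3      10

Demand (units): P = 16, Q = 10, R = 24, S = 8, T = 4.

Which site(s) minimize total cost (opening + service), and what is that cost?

For any fixed open set, each office goes to its cheapest open site; total = fixed + service.
{Site 2, Site 3, Site 4}: P→Site 3 7·16=112, Q→Site 2 9·10=90, R→Site 3 2·24=48, S→Site 4 3·8=24, T→Site 2 6·4=24. Service 298; fixed 146; total 444.
{Site 3, Site 4}: service 324 + fixed 125 = 449
{Site 2, Site 3}: P→Site 3 7·16=112, Q→Site 2 9·10=90, R→Site 3 2·24=48, S→Site 2 11·8=88, T→Site 2 6·4=24. Service 362; fixed 89; total 451.
{Site 1, Site 2, Site 3, Site 4}: service 258 + fixed 226 = 484
(All 15 nonempty subsets were checked; Site 2, Site 3 and Site 4 is lowest.)

Open Site 2, Site 3 and Site 4; minimum total cost 444.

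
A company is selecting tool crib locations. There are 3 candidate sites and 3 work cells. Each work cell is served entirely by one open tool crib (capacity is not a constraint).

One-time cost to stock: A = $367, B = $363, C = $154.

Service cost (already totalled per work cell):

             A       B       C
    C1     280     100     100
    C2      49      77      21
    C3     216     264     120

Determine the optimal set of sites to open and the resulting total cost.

Open C only; minimum total cost 395.

For any fixed open set, each work cell goes to its cheapest open site; total = fixed + service.
{C}: C1→C 100, C2→C 21, C3→C 120. Service 241; fixed 154; total 395.
{B, C}: service 241 + fixed 517 = 758
{A, C}: service 241 + fixed 521 = 762
{A, B, C}: C1→B 100, C2→C 21, C3→C 120. Service 241; fixed 884; total 1125.
No other subset beats 395.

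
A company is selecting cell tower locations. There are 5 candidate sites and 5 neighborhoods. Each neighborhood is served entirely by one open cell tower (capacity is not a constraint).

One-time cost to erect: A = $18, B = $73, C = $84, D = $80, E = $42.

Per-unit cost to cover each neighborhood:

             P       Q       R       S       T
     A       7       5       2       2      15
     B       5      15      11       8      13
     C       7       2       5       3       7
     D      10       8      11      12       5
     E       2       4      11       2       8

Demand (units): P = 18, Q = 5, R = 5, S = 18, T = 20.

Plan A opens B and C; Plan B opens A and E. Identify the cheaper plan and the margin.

Plan B is cheaper by 154.

Plan A: {B, C}: P→B 5·18=90, Q→C 2·5=10, R→C 5·5=25, S→C 3·18=54, T→C 7·20=140. Service 319; fixed 157; total 476.
Plan B: {A, E}: P→E 2·18=36, Q→E 4·5=20, R→A 2·5=10, S→A 2·18=36, T→E 8·20=160. Service 262; fixed 60; total 322.
Difference: |476 − 322| = 154.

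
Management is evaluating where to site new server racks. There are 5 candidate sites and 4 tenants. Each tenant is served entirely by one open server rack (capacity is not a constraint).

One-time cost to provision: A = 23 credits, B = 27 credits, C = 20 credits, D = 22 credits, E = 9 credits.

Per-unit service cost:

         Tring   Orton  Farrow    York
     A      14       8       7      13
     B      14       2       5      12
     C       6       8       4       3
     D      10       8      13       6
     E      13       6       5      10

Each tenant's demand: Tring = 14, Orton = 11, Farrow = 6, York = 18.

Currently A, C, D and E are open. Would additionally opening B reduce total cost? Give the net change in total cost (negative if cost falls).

Yes — net change −17 (cost falls by 17).

Current service cost with {A, C, D, E}: 228.
Adding B: each tenant re-picks its cheapest; new service cost 184, saving 44.
Extra fixed cost: 27. Net change = 27 − 44 = -17.
(Totals: 302 → 285.)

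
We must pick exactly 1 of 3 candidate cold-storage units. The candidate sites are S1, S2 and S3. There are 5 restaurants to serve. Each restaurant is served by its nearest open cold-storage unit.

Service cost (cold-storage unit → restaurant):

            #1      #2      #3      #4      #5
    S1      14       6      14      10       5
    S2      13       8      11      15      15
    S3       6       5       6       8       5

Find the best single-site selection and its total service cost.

With exactly 1 open, each restaurant uses its cheapest among the chosen.
{S3}: #1→S3 6, #2→S3 5, #3→S3 6, #4→S3 8, #5→S3 5. Service cost 30.
{S1}: service cost 49
{S2}: service cost 62
Among all 3 size-1 choices, {S3} is lowest.

Choose S3 only; total service cost 30.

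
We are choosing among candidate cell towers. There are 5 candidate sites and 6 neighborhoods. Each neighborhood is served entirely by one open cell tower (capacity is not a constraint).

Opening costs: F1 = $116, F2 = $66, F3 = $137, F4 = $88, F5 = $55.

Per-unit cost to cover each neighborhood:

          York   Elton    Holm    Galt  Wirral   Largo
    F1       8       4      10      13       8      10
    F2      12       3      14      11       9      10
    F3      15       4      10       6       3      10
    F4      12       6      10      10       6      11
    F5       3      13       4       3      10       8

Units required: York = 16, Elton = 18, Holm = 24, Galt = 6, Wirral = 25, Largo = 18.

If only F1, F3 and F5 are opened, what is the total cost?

Each neighborhood is assigned to its cheapest site among the open ones.
{F1, F3, F5}: York→F5 3·16=48, Elton→F1 4·18=72, Holm→F5 4·24=96, Galt→F5 3·6=18, Wirral→F3 3·25=75, Largo→F5 8·18=144. Service 453; fixed 308; total 761.

Total cost: 761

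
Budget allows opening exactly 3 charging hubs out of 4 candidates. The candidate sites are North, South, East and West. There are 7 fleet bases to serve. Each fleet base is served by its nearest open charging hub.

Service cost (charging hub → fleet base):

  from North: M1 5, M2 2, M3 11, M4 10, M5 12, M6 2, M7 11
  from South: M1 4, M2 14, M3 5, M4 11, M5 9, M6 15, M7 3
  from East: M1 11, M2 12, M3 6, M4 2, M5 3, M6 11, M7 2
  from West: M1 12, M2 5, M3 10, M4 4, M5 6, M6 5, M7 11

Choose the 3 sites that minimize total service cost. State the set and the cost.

Choose North, South and East; total service cost 20.

With exactly 3 open, each fleet base uses its cheapest among the chosen.
{North, South, East}: M1→South 4, M2→North 2, M3→South 5, M4→East 2, M5→East 3, M6→North 2, M7→East 2. Service cost 20.
{North, East, West}: service cost 22
{North, South, West}: service cost 26
Among all 4 size-3 choices, {North, South, East} is lowest.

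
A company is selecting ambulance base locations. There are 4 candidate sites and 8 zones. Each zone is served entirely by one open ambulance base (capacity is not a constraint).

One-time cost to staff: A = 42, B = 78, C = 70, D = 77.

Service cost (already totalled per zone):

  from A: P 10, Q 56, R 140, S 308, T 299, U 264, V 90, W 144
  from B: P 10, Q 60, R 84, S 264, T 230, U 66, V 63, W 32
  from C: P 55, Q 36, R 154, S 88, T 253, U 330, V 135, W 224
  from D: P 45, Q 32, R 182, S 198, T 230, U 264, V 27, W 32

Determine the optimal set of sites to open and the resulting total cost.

For any fixed open set, each zone goes to its cheapest open site; total = fixed + service.
{B, C}: P→B 10, Q→C 36, R→B 84, S→C 88, T→B 230, U→B 66, V→B 63, W→B 32. Service 609; fixed 148; total 757.
{B, C, D}: P→B 10, Q→D 32, R→B 84, S→C 88, T→B 230, U→B 66, V→D 27, W→B 32. Service 569; fixed 225; total 794.
{A, B, C}: P→A 10, Q→C 36, R→B 84, S→C 88, T→B 230, U→B 66, V→B 63, W→B 32. Service 609; fixed 190; total 799.
{A, B, C, D}: service 569 + fixed 267 = 836
No other subset beats 757.

Open B and C; minimum total cost 757.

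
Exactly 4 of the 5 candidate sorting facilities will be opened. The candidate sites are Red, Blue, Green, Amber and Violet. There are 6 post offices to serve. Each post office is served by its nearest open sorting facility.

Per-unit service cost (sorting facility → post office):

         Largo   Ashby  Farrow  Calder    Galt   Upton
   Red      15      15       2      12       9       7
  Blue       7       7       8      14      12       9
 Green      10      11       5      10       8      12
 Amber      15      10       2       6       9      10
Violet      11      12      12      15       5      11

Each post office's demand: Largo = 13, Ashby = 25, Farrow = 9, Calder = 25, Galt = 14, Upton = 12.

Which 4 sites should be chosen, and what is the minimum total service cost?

Choose Red, Blue, Amber and Violet; total service cost 588.

With exactly 4 open, each post office uses its cheapest among the chosen.
{Red, Blue, Amber, Violet}: Largo→Blue 7·13=91, Ashby→Blue 7·25=175, Farrow→Red 2·9=18, Calder→Amber 6·25=150, Galt→Violet 5·14=70, Upton→Red 7·12=84. Service cost 588.
{Blue, Green, Amber, Violet}: service cost 612
{Red, Blue, Green, Amber}: service cost 630
Among all 5 size-4 choices, {Red, Blue, Amber, Violet} is lowest.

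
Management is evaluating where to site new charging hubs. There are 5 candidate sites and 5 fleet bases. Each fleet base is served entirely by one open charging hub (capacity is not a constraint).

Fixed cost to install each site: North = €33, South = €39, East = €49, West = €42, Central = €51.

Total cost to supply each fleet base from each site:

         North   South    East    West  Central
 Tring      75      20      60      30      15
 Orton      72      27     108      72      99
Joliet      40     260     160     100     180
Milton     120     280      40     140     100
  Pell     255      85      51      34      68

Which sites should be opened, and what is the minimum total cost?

For any fixed open set, each fleet base goes to its cheapest open site; total = fixed + service.
{North, South, East}: Tring→South 20, Orton→South 27, Joliet→North 40, Milton→East 40, Pell→East 51. Service 178; fixed 121; total 299.
{North, South, East, West}: service 161 + fixed 163 = 324
{North, East, West}: service 216 + fixed 124 = 340
{North, South, East, West, Central}: Tring→Central 15, Orton→South 27, Joliet→North 40, Milton→East 40, Pell→West 34. Service 156; fixed 214; total 370.
No other subset beats 299.

Open North, South and East; minimum total cost 299.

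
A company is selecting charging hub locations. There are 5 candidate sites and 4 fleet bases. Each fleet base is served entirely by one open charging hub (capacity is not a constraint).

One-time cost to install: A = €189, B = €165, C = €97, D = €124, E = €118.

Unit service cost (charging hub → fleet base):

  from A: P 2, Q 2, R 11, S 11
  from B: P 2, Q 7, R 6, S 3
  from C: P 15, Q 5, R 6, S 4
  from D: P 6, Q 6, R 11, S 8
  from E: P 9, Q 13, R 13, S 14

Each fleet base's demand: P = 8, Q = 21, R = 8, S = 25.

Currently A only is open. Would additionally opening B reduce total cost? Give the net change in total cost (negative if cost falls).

Yes — net change −75 (cost falls by 75).

Current service cost with {A}: 421.
Adding B: each fleet base re-picks its cheapest; new service cost 181, saving 240.
Extra fixed cost: 165. Net change = 165 − 240 = -75.
(Totals: 610 → 535.)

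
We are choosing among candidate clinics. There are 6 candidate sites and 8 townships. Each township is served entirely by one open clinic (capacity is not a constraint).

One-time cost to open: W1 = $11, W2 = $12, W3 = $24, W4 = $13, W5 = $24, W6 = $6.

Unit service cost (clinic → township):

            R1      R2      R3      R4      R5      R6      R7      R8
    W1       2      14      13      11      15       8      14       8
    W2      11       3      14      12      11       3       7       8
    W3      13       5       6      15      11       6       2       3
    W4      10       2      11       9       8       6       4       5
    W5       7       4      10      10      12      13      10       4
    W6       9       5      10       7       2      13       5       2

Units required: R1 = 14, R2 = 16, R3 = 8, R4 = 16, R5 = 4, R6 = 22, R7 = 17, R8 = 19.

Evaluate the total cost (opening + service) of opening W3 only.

Each township is assigned to its cheapest site among the open ones.
{W3}: R1→W3 13·14=182, R2→W3 5·16=80, R3→W3 6·8=48, R4→W3 15·16=240, R5→W3 11·4=44, R6→W3 6·22=132, R7→W3 2·17=34, R8→W3 3·19=57. Service 817; fixed 24; total 841.

Total cost: 841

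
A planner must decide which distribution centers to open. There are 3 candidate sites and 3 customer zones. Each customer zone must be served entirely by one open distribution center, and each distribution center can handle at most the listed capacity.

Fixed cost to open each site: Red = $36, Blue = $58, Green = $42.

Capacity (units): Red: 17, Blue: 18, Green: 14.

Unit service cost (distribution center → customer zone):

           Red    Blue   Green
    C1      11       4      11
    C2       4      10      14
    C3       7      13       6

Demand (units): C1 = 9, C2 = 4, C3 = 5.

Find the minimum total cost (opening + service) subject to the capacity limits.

Open {Red, Blue}: C1→Blue 4·9=36, C2→Red 4·4=16, C3→Red 7·5=35.
Loads: Red carries 9/17, Blue carries 9/18. Service 87; fixed 94; total 181.
Next best feasible plan costs 199.

Minimum total cost: 181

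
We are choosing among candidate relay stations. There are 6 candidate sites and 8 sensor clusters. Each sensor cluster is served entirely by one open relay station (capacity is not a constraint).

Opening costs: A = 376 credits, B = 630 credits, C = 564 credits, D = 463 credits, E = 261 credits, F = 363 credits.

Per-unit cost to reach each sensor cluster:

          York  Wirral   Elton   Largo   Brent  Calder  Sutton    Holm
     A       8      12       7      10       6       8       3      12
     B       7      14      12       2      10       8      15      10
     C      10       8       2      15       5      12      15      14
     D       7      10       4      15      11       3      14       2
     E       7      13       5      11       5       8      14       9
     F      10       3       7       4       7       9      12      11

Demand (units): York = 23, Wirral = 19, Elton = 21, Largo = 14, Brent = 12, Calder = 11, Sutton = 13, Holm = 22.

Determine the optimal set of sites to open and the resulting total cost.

Open F only; minimum total cost 1434.

For any fixed open set, each sensor cluster goes to its cheapest open site; total = fixed + service.
{F}: York→F 10·23=230, Wirral→F 3·19=57, Elton→F 7·21=147, Largo→F 4·14=56, Brent→F 7·12=84, Calder→F 9·11=99, Sutton→F 12·13=156, Holm→F 11·22=242. Service 1071; fixed 363; total 1434.
{E}: service 1195 + fixed 261 = 1456
{D}: York→D 7·23=161, Wirral→D 10·19=190, Elton→D 4·21=84, Largo→D 15·14=210, Brent→D 11·12=132, Calder→D 3·11=33, Sutton→D 14·13=182, Holm→D 2·22=44. Service 1036; fixed 463; total 1499.
{A, B, C, D, E, F}: service 464 + fixed 2657 = 3121
No other subset beats 1434.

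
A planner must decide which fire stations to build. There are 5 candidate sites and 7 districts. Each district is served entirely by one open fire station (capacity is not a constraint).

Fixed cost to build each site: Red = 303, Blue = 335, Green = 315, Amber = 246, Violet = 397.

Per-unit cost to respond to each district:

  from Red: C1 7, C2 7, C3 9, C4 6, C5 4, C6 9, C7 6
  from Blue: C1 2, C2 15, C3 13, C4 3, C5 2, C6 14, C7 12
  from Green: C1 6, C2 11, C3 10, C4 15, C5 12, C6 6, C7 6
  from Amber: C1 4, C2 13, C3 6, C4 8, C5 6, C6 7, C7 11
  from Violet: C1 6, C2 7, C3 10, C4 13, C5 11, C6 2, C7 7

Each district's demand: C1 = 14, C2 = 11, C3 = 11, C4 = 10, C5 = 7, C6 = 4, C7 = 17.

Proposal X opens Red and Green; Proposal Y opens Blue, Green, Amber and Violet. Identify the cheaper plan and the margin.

Proposal X is cheaper by 526.

Proposal X: {Red, Green}: C1→Green 6·14=84, C2→Red 7·11=77, C3→Red 9·11=99, C4→Red 6·10=60, C5→Red 4·7=28, C6→Green 6·4=24, C7→Red 6·17=102. Service 474; fixed 618; total 1092.
Proposal Y: {Blue, Green, Amber, Violet}: C1→Blue 2·14=28, C2→Violet 7·11=77, C3→Amber 6·11=66, C4→Blue 3·10=30, C5→Blue 2·7=14, C6→Violet 2·4=8, C7→Green 6·17=102. Service 325; fixed 1293; total 1618.
Difference: |1092 − 1618| = 526.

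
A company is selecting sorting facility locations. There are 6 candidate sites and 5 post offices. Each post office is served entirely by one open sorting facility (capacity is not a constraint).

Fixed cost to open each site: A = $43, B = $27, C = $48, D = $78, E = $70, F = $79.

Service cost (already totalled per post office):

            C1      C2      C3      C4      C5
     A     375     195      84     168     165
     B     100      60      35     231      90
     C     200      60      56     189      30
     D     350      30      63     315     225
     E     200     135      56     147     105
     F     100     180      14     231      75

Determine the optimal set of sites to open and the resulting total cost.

Open B and C; minimum total cost 489.

For any fixed open set, each post office goes to its cheapest open site; total = fixed + service.
{B, C}: C1→B 100, C2→B 60, C3→B 35, C4→C 189, C5→C 30. Service 414; fixed 75; total 489.
{A, B, C}: C1→B 100, C2→B 60, C3→B 35, C4→A 168, C5→C 30. Service 393; fixed 118; total 511.
{B, C, E}: service 372 + fixed 145 = 517
{A, B, C, D, E, F}: C1→B 100, C2→D 30, C3→F 14, C4→E 147, C5→C 30. Service 321; fixed 345; total 666.
No other subset beats 489.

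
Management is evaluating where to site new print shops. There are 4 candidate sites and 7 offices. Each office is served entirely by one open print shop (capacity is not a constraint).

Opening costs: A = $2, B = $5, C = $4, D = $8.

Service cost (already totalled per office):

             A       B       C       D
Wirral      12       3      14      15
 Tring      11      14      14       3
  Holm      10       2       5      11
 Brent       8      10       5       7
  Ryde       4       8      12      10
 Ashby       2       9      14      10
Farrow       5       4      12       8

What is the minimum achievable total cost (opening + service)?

For any fixed open set, each office goes to its cheapest open site; total = fixed + service.
{A, B, D}: Wirral→B 3, Tring→D 3, Holm→B 2, Brent→D 7, Ryde→A 4, Ashby→A 2, Farrow→B 4. Service 25; fixed 15; total 40.
{A, B}: Wirral→B 3, Tring→A 11, Holm→B 2, Brent→A 8, Ryde→A 4, Ashby→A 2, Farrow→B 4. Service 34; fixed 7; total 41.
{A, B, C}: Wirral→B 3, Tring→A 11, Holm→B 2, Brent→C 5, Ryde→A 4, Ashby→A 2, Farrow→B 4. Service 31; fixed 11; total 42.
{A, B, C, D}: service 23 + fixed 19 = 42
(All 15 nonempty subsets were checked; A, B and D is lowest.)

Minimum total cost: 40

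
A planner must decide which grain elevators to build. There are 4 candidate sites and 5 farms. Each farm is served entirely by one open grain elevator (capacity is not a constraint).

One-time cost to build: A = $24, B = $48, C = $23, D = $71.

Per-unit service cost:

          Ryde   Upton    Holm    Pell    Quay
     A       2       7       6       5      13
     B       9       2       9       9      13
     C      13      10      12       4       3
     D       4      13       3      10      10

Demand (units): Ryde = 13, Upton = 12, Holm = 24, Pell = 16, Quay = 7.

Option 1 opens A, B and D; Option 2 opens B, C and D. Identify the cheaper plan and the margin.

Option 2 is cheaper by 40.

Option 1: {A, B, D}: Ryde→A 2·13=26, Upton→B 2·12=24, Holm→D 3·24=72, Pell→A 5·16=80, Quay→D 10·7=70. Service 272; fixed 143; total 415.
Option 2: {B, C, D}: Ryde→D 4·13=52, Upton→B 2·12=24, Holm→D 3·24=72, Pell→C 4·16=64, Quay→C 3·7=21. Service 233; fixed 142; total 375.
Difference: |415 − 375| = 40.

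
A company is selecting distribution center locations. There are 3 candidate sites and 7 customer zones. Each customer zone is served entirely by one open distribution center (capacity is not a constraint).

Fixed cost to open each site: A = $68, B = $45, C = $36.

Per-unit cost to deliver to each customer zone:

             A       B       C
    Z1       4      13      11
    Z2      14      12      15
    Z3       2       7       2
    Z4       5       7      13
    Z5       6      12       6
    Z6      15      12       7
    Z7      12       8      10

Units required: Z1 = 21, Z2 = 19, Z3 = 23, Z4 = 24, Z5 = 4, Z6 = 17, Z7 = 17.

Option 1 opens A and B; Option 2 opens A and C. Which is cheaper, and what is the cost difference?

Option 1: {A, B}: Z1→A 4·21=84, Z2→B 12·19=228, Z3→A 2·23=46, Z4→A 5·24=120, Z5→A 6·4=24, Z6→B 12·17=204, Z7→B 8·17=136. Service 842; fixed 113; total 955.
Option 2: {A, C}: Z1→A 4·21=84, Z2→A 14·19=266, Z3→A 2·23=46, Z4→A 5·24=120, Z5→A 6·4=24, Z6→C 7·17=119, Z7→C 10·17=170. Service 829; fixed 104; total 933.
Difference: |955 − 933| = 22.

Option 2 is cheaper by 22.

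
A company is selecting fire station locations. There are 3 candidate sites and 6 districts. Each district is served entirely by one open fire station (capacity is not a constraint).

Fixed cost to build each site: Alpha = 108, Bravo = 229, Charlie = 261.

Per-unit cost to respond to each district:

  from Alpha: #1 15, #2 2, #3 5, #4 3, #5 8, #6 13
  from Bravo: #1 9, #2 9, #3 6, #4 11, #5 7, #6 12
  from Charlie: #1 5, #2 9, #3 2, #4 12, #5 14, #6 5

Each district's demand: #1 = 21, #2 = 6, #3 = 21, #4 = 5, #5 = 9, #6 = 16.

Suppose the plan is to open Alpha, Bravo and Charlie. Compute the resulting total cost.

Total cost: 915

Each district is assigned to its cheapest site among the open ones.
{Alpha, Bravo, Charlie}: #1→Charlie 5·21=105, #2→Alpha 2·6=12, #3→Charlie 2·21=42, #4→Alpha 3·5=15, #5→Bravo 7·9=63, #6→Charlie 5·16=80. Service 317; fixed 598; total 915.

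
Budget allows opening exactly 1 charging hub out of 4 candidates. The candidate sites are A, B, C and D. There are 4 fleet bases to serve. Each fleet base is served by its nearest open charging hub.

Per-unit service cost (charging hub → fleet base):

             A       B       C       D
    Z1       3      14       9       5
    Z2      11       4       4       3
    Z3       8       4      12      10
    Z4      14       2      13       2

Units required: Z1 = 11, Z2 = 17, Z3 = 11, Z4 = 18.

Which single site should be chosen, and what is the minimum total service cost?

With exactly 1 open, each fleet base uses its cheapest among the chosen.
{D}: Z1→D 5·11=55, Z2→D 3·17=51, Z3→D 10·11=110, Z4→D 2·18=36. Service cost 252.
{B}: service cost 302
{C}: service cost 533
Among all 4 size-1 choices, {D} is lowest.

Choose D only; total service cost 252.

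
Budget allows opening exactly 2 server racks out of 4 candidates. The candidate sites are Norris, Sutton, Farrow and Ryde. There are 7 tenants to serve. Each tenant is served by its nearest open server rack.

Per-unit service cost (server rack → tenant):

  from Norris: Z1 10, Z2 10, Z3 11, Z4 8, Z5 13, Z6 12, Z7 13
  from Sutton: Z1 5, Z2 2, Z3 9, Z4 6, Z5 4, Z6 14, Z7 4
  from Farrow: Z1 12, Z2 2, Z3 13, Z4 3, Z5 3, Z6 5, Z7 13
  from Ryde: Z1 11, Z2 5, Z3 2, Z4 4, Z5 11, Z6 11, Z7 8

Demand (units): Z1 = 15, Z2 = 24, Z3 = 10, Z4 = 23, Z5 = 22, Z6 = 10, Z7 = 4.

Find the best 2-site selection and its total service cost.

Choose Sutton and Farrow; total service cost 414.

With exactly 2 open, each tenant uses its cheapest among the chosen.
{Sutton, Farrow}: Z1→Sutton 5·15=75, Z2→Sutton 2·24=48, Z3→Sutton 9·10=90, Z4→Farrow 3·23=69, Z5→Farrow 3·22=66, Z6→Farrow 5·10=50, Z7→Sutton 4·4=16. Service cost 414.
{Sutton, Ryde}: service cost 449
{Farrow, Ryde}: service cost 450
Among all 6 size-2 choices, {Sutton, Farrow} is lowest.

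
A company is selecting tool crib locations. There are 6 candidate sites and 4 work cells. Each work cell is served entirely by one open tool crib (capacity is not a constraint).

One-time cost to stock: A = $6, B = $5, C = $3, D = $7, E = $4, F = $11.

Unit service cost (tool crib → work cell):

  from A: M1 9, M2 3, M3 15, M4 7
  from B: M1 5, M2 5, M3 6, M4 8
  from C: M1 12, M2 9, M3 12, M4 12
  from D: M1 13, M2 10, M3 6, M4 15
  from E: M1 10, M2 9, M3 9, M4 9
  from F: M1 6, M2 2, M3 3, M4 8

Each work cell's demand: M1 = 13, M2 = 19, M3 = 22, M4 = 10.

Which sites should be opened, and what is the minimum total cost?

Open A, B and F; minimum total cost 261.

For any fixed open set, each work cell goes to its cheapest open site; total = fixed + service.
{A, B, F}: M1→B 5·13=65, M2→F 2·19=38, M3→F 3·22=66, M4→A 7·10=70. Service 239; fixed 22; total 261.
{A, B, C, F}: M1→B 5·13=65, M2→F 2·19=38, M3→F 3·22=66, M4→A 7·10=70. Service 239; fixed 25; total 264.
{A, B, E, F}: service 239 + fixed 26 = 265
{A, B, C, D, E, F}: M1→B 5·13=65, M2→F 2·19=38, M3→F 3·22=66, M4→A 7·10=70. Service 239; fixed 36; total 275.
No other subset beats 261.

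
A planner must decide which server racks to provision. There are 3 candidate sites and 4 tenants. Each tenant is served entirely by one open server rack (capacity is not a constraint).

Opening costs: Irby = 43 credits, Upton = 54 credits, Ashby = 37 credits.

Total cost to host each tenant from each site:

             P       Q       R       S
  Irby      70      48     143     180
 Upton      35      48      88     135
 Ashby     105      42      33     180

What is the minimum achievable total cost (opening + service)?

For any fixed open set, each tenant goes to its cheapest open site; total = fixed + service.
{Upton, Ashby}: P→Upton 35, Q→Ashby 42, R→Ashby 33, S→Upton 135. Service 245; fixed 91; total 336.
{Upton}: service 306 + fixed 54 = 360
{Irby, Upton, Ashby}: P→Upton 35, Q→Ashby 42, R→Ashby 33, S→Upton 135. Service 245; fixed 134; total 379.
{Ashby}: service 360 + fixed 37 = 397
No other subset beats 336.

Minimum total cost: 336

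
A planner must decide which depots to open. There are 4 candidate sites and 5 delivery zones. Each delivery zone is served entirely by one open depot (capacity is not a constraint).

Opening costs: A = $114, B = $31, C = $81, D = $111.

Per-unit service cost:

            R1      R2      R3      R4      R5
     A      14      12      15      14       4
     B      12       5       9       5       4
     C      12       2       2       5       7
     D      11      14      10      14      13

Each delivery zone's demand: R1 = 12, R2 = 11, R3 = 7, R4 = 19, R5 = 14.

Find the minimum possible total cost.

Minimum total cost: 443

For any fixed open set, each delivery zone goes to its cheapest open site; total = fixed + service.
{B, C}: R1→B 12·12=144, R2→C 2·11=22, R3→C 2·7=14, R4→B 5·19=95, R5→B 4·14=56. Service 331; fixed 112; total 443.
{B}: R1→B 12·12=144, R2→B 5·11=55, R3→B 9·7=63, R4→B 5·19=95, R5→B 4·14=56. Service 413; fixed 31; total 444.
{C}: service 373 + fixed 81 = 454
{A, B, C, D}: service 319 + fixed 337 = 656
No other subset beats 443.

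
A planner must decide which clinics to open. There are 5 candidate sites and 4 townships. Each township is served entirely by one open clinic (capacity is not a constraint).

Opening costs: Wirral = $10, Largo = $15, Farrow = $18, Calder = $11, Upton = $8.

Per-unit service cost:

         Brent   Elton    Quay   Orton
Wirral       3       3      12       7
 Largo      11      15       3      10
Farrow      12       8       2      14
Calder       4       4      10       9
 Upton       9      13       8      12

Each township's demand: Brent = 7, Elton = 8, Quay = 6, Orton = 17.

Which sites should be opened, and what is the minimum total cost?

For any fixed open set, each township goes to its cheapest open site; total = fixed + service.
{Wirral, Farrow}: Brent→Wirral 3·7=21, Elton→Wirral 3·8=24, Quay→Farrow 2·6=12, Orton→Wirral 7·17=119. Service 176; fixed 28; total 204.
{Wirral, Largo}: Brent→Wirral 3·7=21, Elton→Wirral 3·8=24, Quay→Largo 3·6=18, Orton→Wirral 7·17=119. Service 182; fixed 25; total 207.
{Wirral, Farrow, Upton}: service 176 + fixed 36 = 212
{Wirral, Largo, Farrow, Calder, Upton}: service 176 + fixed 62 = 238
No other subset beats 204.

Open Wirral and Farrow; minimum total cost 204.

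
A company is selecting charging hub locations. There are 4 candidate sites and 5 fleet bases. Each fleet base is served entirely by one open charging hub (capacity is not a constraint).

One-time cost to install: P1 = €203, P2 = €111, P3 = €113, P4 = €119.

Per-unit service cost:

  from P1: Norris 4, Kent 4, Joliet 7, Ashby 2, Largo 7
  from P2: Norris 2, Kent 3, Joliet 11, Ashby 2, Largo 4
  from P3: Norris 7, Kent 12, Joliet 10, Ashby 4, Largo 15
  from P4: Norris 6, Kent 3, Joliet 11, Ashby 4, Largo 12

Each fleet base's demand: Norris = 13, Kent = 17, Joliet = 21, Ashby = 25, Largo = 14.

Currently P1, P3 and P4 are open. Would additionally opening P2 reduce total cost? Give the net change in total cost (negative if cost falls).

Current service cost with {P1, P3, P4}: 398.
Adding P2: each fleet base re-picks its cheapest; new service cost 330, saving 68.
Extra fixed cost: 111. Net change = 111 − 68 = 43.
(Totals: 833 → 876.)

No — net change +43 (cost rises by 43).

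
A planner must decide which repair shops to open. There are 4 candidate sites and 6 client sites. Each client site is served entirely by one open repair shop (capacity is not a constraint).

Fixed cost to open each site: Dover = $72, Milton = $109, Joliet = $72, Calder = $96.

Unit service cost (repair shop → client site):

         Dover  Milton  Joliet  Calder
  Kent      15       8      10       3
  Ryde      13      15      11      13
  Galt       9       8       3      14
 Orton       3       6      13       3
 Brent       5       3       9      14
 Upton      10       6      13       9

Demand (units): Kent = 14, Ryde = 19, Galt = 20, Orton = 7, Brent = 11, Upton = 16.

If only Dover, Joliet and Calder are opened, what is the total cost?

Total cost: 771

Each client site is assigned to its cheapest site among the open ones.
{Dover, Joliet, Calder}: Kent→Calder 3·14=42, Ryde→Joliet 11·19=209, Galt→Joliet 3·20=60, Orton→Dover 3·7=21, Brent→Dover 5·11=55, Upton→Calder 9·16=144. Service 531; fixed 240; total 771.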